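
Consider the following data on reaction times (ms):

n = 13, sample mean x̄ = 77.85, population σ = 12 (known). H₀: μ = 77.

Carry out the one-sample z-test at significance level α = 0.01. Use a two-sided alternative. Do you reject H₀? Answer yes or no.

reject H₀: no

SE = σ/√n = 12/√13 = 3.3282
z = (x̄−μ₀)/SE = (77.85−77)/3.3282 = 0.2554
p-value (two-sided) = 0.79842
At α=0.01: p ≥ α → fail to reject H₀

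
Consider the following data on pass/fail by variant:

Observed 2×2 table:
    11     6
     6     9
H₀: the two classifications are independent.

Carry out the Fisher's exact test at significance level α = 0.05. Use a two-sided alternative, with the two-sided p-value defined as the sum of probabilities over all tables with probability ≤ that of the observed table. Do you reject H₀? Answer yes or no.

reject H₀: no

Margins: r₁=17, r₂=15, c₁=17, c₂=15, n=32
p_obs = C(17,11)·C(15,6)/C(32,17); sum pmf over tables with pmf ≤ p_obs
p-value (two-sided) = 0.28719
At α=0.05: p ≥ α → fail to reject H₀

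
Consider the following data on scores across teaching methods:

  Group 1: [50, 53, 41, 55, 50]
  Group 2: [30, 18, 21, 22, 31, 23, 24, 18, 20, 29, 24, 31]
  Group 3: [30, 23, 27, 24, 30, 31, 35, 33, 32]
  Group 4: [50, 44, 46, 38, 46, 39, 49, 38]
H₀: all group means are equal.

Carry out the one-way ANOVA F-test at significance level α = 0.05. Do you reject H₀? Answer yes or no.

reject H₀: yes

Group means [49.80, 24.25, 29.44, 43.75], grand mean 33.971
SSB = Σnᵢ(x̄ᵢ−x̄)² = 3336.198; SSW = ΣΣ(x−x̄ᵢ)² = 670.772
MSB = 3336.198/3 = 1112.0661; MSW = 670.772/30 = 22.3591
F = MSB/MSW = 49.7367
df = (3, 30)
p-value (upper-tail) = 0.00000
At α=0.05: p < α → reject H₀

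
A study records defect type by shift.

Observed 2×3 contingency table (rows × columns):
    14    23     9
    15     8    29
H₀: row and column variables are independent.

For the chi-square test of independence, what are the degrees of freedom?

df = (r−1)(c−1) = (2−1)·(3−1) = 2

degrees of freedom = 2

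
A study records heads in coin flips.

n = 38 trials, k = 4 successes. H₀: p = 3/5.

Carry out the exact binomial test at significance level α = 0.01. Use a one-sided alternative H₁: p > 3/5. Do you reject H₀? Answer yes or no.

Exact binomial: n=38, k=4, p₀=3/5=0.6000
P(X≥4) from Σ C(n,i)·p₀^i·(1−p₀)^(n−i)
p-value (one-sided, H₁ greater) = 1.00000
At α=0.01: p ≥ α → fail to reject H₀

reject H₀: no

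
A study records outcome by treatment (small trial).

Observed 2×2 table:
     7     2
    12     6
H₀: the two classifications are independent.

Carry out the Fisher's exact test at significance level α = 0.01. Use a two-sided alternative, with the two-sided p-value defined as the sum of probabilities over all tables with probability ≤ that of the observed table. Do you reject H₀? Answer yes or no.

reject H₀: no

Margins: r₁=9, r₂=18, c₁=19, c₂=8, n=27
p_obs = C(9,7)·C(18,12)/C(27,19); sum pmf over tables with pmf ≤ p_obs
p-value (two-sided) = 0.67582
At α=0.01: p ≥ α → fail to reject H₀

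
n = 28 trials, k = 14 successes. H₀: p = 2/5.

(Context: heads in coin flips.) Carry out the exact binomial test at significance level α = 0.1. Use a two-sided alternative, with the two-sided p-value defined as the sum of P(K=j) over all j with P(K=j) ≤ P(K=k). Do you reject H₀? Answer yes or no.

reject H₀: no

Exact binomial: n=28, k=14, p₀=2/5=0.4000
P(X=j) = C(n,j)·p₀^j·(1−p₀)^(n−j); p = Σ P(X=j) over j with P(X=j) ≤ P(X=14)
p-value (two-sided) = 0.33533
At α=0.1: p ≥ α → fail to reject H₀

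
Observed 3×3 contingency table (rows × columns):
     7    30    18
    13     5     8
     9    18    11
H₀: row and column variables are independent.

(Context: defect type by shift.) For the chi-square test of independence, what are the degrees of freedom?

degrees of freedom = 4

df = (r−1)(c−1) = (3−1)·(3−1) = 4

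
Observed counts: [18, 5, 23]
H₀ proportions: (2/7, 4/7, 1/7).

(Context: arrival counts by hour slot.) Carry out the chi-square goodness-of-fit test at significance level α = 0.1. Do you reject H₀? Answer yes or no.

n = 46; E_i = n·p_i = [13.14, 26.29, 6.57]
χ² = (18−13.14)²/13.14 + (5−26.29)²/26.29 + (23−6.57)²/6.57 = 60.1033
df = 2
p-value (upper-tail) = 0.00000
At α=0.1: p < α → reject H₀

reject H₀: yes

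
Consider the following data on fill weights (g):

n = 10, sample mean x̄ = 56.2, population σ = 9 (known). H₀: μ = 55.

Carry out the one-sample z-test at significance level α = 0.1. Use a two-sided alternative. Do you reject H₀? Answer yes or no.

reject H₀: no

SE = σ/√n = 9/√10 = 2.8460
z = (x̄−μ₀)/SE = (56.2−55)/2.8460 = 0.4216
p-value (two-sided) = 0.67329
At α=0.1: p ≥ α → fail to reject H₀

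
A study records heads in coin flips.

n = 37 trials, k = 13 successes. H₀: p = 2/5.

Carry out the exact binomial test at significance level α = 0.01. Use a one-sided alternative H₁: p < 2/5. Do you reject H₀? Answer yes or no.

Exact binomial: n=37, k=13, p₀=2/5=0.4000
P(X≤13) from Σ C(n,i)·p₀^i·(1−p₀)^(n−i)
p-value (one-sided, H₁ less) = 0.33499
At α=0.01: p ≥ α → fail to reject H₀

reject H₀: no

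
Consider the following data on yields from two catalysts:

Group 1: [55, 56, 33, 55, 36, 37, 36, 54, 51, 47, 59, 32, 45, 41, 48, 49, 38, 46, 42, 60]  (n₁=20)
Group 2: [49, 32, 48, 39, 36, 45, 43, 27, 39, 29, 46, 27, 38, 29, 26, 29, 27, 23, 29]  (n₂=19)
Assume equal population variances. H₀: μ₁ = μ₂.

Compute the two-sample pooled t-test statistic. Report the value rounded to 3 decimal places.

x̄₁=46.000, s₁=8.832, n₁=20
x̄₂=34.789, s₂=8.370, n₂=19
s_p² = [19·8.832² + 18·8.370²]/37 = 74.1394
SE = √(s_p²·(1/20+1/19)) = 2.7584
t = (46.000−34.789)/2.7584 = 4.0641
df = 37

test statistic = 4.064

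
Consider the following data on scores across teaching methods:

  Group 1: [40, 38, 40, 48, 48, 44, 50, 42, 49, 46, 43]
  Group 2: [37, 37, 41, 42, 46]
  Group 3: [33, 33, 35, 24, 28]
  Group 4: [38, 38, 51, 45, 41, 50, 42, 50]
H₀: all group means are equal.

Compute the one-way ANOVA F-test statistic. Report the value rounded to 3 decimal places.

Group means [44.36, 40.60, 30.60, 44.38], grand mean 41.345
SSB = Σnᵢ(x̄ᵢ−x̄)² = 753.731; SSW = ΣΣ(x−x̄ᵢ)² = 512.820
MSB = 753.731/3 = 251.2438; MSW = 512.820/25 = 20.5128
F = MSB/MSW = 12.2481
df = (3, 25)

test statistic = 12.248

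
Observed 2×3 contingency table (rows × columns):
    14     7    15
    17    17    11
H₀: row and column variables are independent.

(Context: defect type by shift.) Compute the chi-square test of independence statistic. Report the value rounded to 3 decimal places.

Row totals [36, 45], col totals [31, 24, 26], n=81
χ² = (14−13.78)²/13.78 + (7−10.67)²/10.67 + (15−11.56)²/11.56 + (17−17.22)²/17.22 + (17−13.33)²/13.33 + (11−14.44)²/14.44 = 4.1233
df = 2

test statistic = 4.123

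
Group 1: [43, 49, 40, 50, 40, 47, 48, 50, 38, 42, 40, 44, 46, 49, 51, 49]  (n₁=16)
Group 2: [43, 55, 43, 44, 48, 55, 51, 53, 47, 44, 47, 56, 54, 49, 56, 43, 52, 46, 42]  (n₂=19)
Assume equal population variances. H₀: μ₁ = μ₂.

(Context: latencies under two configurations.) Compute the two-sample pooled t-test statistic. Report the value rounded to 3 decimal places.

x̄₁=45.375, s₁=4.349, n₁=16
x̄₂=48.842, s₂=4.992, n₂=19
s_p² = [15·4.349² + 18·4.992²]/33 = 22.1902
SE = √(s_p²·(1/16+1/19)) = 1.5984
t = (45.375−48.842)/1.5984 = -2.1691
df = 33

test statistic = -2.169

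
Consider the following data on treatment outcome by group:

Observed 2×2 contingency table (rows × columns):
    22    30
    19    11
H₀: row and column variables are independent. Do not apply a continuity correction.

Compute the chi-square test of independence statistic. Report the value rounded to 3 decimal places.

test statistic = 3.364

Row totals [52, 30], col totals [41, 41], n=82
χ² = (22−26.00)²/26.00 + (30−26.00)²/26.00 + (19−15.00)²/15.00 + (11−15.00)²/15.00 = 3.3641
df = 1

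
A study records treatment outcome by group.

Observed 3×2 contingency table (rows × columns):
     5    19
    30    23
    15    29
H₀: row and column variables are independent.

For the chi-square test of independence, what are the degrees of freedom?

degrees of freedom = 2

df = (r−1)(c−1) = (3−1)·(2−1) = 2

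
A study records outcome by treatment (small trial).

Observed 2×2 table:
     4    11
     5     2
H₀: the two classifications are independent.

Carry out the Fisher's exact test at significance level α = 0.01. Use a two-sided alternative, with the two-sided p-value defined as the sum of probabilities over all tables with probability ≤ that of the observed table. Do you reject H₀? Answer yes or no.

reject H₀: no

Margins: r₁=15, r₂=7, c₁=9, c₂=13, n=22
p_obs = C(15,4)·C(7,5)/C(22,9); sum pmf over tables with pmf ≤ p_obs
p-value (two-sided) = 0.07430
At α=0.01: p ≥ α → fail to reject H₀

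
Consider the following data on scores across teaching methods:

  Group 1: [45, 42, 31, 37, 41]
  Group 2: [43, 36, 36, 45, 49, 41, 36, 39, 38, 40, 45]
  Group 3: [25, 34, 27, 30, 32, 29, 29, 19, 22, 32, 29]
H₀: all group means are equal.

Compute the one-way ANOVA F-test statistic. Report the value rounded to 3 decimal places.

Group means [39.20, 40.73, 28.00], grand mean 35.259
SSB = Σnᵢ(x̄ᵢ−x̄)² = 986.203; SSW = ΣΣ(x−x̄ᵢ)² = 506.982
MSB = 986.203/2 = 493.1017; MSW = 506.982/24 = 21.1242
F = MSB/MSW = 23.3429
df = (2, 24)

test statistic = 23.343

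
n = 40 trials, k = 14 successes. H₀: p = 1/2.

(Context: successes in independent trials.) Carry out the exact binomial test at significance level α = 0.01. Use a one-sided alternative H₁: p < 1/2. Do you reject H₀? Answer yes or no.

reject H₀: no

Exact binomial: n=40, k=14, p₀=1/2=0.5000
P(X≤14) from Σ C(n,i)·p₀^i·(1−p₀)^(n−i)
p-value (one-sided, H₁ less) = 0.04035
At α=0.01: p ≥ α → fail to reject H₀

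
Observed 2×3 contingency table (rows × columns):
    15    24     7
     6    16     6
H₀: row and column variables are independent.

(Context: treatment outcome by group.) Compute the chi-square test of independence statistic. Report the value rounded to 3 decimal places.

test statistic = 1.228

Row totals [46, 28], col totals [21, 40, 13], n=74
χ² = (15−13.05)²/13.05 + (24−24.86)²/24.86 + (7−8.08)²/8.08 + (6−7.95)²/7.95 + (16−15.14)²/15.14 + (6−4.92)²/4.92 = 1.2284
df = 2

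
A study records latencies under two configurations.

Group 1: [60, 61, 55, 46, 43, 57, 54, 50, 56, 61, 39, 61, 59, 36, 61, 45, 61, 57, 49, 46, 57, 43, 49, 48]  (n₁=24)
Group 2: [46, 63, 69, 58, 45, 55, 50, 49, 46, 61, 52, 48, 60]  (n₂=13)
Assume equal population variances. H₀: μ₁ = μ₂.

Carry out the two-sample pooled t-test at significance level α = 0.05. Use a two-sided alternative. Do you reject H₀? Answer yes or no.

reject H₀: no

x̄₁=52.250, s₁=7.708, n₁=24
x̄₂=54.000, s₂=7.627, n₂=13
s_p² = [23·7.708² + 12·7.627²]/35 = 58.9857
SE = √(s_p²·(1/24+1/13)) = 2.6448
t = (52.250−54.000)/2.6448 = -0.6617
df = 35
p-value (two-sided) = 0.51252
At α=0.05: p ≥ α → fail to reject H₀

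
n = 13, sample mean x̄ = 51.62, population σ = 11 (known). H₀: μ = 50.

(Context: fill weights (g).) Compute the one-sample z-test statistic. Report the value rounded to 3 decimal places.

test statistic = 0.531

SE = σ/√n = 11/√13 = 3.0509
z = (x̄−μ₀)/SE = (51.62−50)/3.0509 = 0.5310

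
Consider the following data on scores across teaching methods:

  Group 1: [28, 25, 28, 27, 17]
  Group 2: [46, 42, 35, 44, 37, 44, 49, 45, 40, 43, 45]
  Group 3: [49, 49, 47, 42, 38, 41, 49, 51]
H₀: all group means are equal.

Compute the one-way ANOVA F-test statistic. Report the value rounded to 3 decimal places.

Group means [25.00, 42.73, 45.75], grand mean 40.042
SSB = Σnᵢ(x̄ᵢ−x̄)² = 1471.277; SSW = ΣΣ(x−x̄ᵢ)² = 407.682
MSB = 1471.277/2 = 735.6383; MSW = 407.682/21 = 19.4134
F = MSB/MSW = 37.8933
df = (2, 21)

test statistic = 37.893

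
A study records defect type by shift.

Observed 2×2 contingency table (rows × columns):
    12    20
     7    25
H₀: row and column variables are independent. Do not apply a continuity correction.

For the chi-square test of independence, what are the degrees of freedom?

df = (r−1)(c−1) = (2−1)·(2−1) = 1

degrees of freedom = 1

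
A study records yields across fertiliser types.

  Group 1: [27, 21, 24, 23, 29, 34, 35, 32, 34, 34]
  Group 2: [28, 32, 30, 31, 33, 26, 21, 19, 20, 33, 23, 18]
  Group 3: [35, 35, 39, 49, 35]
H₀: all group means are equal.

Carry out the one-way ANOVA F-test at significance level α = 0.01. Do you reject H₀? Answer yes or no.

reject H₀: yes

Group means [29.30, 26.17, 38.60], grand mean 29.630
SSB = Σnᵢ(x̄ᵢ−x̄)² = 547.330; SSW = ΣΣ(x−x̄ᵢ)² = 756.967
MSB = 547.330/2 = 273.6648; MSW = 756.967/24 = 31.5403
F = MSB/MSW = 8.6767
df = (2, 24)
p-value (upper-tail) = 0.00146
At α=0.01: p < α → reject H₀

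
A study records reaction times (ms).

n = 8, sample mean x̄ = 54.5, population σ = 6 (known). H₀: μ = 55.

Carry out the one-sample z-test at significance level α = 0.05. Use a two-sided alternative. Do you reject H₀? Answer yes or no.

SE = σ/√n = 6/√8 = 2.1213
z = (x̄−μ₀)/SE = (54.5−55)/2.1213 = -0.2357
p-value (two-sided) = 0.81366
At α=0.05: p ≥ α → fail to reject H₀

reject H₀: no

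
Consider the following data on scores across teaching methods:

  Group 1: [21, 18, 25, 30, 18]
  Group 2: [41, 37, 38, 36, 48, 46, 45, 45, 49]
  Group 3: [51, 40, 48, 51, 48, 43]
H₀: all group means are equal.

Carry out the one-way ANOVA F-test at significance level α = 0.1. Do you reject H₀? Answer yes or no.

Group means [22.40, 42.78, 46.83], grand mean 38.900
SSB = Σnᵢ(x̄ᵢ−x̄)² = 1874.211; SSW = ΣΣ(x−x̄ᵢ)² = 395.589
MSB = 1874.211/2 = 937.1056; MSW = 395.589/17 = 23.2699
F = MSB/MSW = 40.2711
df = (2, 17)
p-value (upper-tail) = 0.00000
At α=0.1: p < α → reject H₀

reject H₀: yes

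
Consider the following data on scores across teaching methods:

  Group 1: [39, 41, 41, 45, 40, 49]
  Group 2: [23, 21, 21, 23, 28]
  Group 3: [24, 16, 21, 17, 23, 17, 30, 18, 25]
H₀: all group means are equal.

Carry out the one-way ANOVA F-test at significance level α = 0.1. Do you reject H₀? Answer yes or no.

Group means [42.50, 23.20, 21.22], grand mean 28.100
SSB = Σnᵢ(x̄ᵢ−x̄)² = 1789.944; SSW = ΣΣ(x−x̄ᵢ)² = 279.856
MSB = 1789.944/2 = 894.9722; MSW = 279.856/17 = 16.4621
F = MSB/MSW = 54.3656
df = (2, 17)
p-value (upper-tail) = 0.00000
At α=0.1: p < α → reject H₀

reject H₀: yes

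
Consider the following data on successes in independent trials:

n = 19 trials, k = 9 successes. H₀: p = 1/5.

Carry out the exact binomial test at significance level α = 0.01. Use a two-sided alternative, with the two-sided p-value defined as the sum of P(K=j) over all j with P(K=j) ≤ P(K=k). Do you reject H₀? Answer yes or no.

Exact binomial: n=19, k=9, p₀=1/5=0.2000
P(X=j) = C(n,j)·p₀^j·(1−p₀)^(n−j); p = Σ P(X=j) over j with P(X=j) ≤ P(X=9)
p-value (two-sided) = 0.00666
At α=0.01: p < α → reject H₀

reject H₀: yes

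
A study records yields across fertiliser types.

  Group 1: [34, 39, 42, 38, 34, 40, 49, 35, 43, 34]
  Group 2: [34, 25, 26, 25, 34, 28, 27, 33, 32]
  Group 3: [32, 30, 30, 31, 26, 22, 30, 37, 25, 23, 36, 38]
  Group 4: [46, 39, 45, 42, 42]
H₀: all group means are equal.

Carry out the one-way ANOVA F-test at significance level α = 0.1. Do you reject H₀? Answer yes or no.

Group means [38.80, 29.33, 30.00, 42.80], grand mean 34.056
SSB = Σnᵢ(x̄ᵢ−x̄)² = 1005.489; SSW = ΣΣ(x−x̄ᵢ)² = 676.400
MSB = 1005.489/3 = 335.1630; MSW = 676.400/32 = 21.1375
F = MSB/MSW = 15.8563
df = (3, 32)
p-value (upper-tail) = 0.00000
At α=0.1: p < α → reject H₀

reject H₀: yes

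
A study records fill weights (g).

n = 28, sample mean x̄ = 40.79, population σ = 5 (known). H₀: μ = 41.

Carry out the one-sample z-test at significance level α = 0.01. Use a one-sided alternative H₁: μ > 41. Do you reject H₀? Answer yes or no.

SE = σ/√n = 5/√28 = 0.9449
z = (x̄−μ₀)/SE = (40.79−41)/0.9449 = -0.2222
p-value (one-sided, H₁ greater) = 0.58794
At α=0.01: p ≥ α → fail to reject H₀

reject H₀: no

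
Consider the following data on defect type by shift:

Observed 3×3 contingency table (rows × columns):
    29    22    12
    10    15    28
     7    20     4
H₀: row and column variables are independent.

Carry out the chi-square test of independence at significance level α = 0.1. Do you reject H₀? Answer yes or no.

Row totals [63, 53, 31], col totals [46, 57, 44], n=147
χ² = (29−19.71)²/19.71 + (22−24.43)²/24.43 + (12−18.86)²/18.86 + (10−16.59)²/16.59 + (15−20.55)²/20.55 + (28−15.86)²/15.86 + (7−9.70)²/9.70 + (20−12.02)²/12.02 + (4−9.28)²/9.28 = 29.5591
df = 4
p-value (upper-tail) = 0.00001
At α=0.1: p < α → reject H₀

reject H₀: yes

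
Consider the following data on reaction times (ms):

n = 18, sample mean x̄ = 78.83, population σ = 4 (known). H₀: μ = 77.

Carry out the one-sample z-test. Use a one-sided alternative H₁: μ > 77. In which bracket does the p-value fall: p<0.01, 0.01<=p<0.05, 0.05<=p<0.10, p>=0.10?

SE = σ/√n = 4/√18 = 0.9428
z = (x̄−μ₀)/SE = (78.83−77)/0.9428 = 1.9410
p-value (one-sided, H₁ greater) = 0.02613
→ bracket: 0.01<=p<0.05

p-value bracket: 0.01<=p<0.05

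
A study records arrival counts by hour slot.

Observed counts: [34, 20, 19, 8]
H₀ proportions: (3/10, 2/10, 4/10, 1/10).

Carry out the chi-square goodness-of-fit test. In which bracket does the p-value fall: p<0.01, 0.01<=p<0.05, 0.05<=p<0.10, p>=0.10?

n = 81; E_i = n·p_i = [24.30, 16.20, 32.40, 8.10]
χ² = (34−24.30)²/24.30 + (20−16.20)²/16.20 + (19−32.40)²/32.40 + (8−8.10)²/8.10 = 10.3066
df = 3
p-value (upper-tail) = 0.01613
→ bracket: 0.01<=p<0.05

p-value bracket: 0.01<=p<0.05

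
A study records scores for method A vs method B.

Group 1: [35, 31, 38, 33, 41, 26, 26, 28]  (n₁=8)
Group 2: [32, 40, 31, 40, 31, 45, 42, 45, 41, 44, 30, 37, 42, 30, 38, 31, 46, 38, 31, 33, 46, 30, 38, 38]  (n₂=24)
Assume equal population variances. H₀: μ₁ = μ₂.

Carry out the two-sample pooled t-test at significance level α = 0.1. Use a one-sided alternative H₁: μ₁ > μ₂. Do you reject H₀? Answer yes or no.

x̄₁=32.250, s₁=5.548, n₁=8
x̄₂=37.458, s₂=5.725, n₂=24
s_p² = [7·5.548² + 23·5.725²]/30 = 32.3153
SE = √(s_p²·(1/8+1/24)) = 2.3207
t = (32.250−37.458)/2.3207 = -2.2442
df = 30
p-value (one-sided, H₁ greater) = 0.98383
At α=0.1: p ≥ α → fail to reject H₀

reject H₀: no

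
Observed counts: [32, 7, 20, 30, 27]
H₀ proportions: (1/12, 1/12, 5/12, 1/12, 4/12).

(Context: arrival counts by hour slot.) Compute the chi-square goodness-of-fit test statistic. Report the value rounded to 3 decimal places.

n = 116; E_i = n·p_i = [9.67, 9.67, 48.33, 9.67, 38.67]
χ² = (32−9.67)²/9.67 + (7−9.67)²/9.67 + (20−48.33)²/48.33 + (30−9.67)²/9.67 + (27−38.67)²/38.67 = 115.2328
df = 4

test statistic = 115.233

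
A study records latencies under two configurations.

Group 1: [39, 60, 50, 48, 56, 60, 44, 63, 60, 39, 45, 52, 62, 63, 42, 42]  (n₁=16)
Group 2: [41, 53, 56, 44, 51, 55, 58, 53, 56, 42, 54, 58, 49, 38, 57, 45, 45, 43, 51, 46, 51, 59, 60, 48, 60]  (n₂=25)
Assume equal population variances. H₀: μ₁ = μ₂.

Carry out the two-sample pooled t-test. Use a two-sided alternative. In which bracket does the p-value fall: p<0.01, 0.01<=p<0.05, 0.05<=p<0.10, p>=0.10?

p-value bracket: p>=0.10

x̄₁=51.562, s₁=9.011, n₁=16
x̄₂=50.920, s₂=6.506, n₂=25
s_p² = [15·9.011² + 24·6.506²]/39 = 57.2763
SE = √(s_p²·(1/16+1/25)) = 2.4230
t = (51.562−50.920)/2.4230 = 0.2652
df = 39
p-value (two-sided) = 0.79228
→ bracket: p>=0.10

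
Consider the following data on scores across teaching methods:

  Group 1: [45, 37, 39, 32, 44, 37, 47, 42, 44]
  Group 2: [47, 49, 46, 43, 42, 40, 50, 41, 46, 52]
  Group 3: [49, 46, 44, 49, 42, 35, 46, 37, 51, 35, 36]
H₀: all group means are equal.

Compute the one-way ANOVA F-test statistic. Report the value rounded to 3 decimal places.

Group means [40.78, 45.60, 42.73], grand mean 43.100
SSB = Σnᵢ(x̄ᵢ−x̄)² = 112.563; SSW = ΣΣ(x−x̄ᵢ)² = 702.137
MSB = 112.563/2 = 56.2813; MSW = 702.137/27 = 26.0051
F = MSB/MSW = 2.1642
df = (2, 27)

test statistic = 2.164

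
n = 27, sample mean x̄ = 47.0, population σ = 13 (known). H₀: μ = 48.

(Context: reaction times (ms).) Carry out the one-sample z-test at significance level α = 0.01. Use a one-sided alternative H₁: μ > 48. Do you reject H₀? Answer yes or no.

SE = σ/√n = 13/√27 = 2.5019
z = (x̄−μ₀)/SE = (47.0−48)/2.5019 = -0.3997
p-value (one-sided, H₁ greater) = 0.65531
At α=0.01: p ≥ α → fail to reject H₀

reject H₀: no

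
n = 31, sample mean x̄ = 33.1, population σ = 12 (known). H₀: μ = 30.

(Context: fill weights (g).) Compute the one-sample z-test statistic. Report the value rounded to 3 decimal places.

test statistic = 1.438

SE = σ/√n = 12/√31 = 2.1553
z = (x̄−μ₀)/SE = (33.1−30)/2.1553 = 1.4383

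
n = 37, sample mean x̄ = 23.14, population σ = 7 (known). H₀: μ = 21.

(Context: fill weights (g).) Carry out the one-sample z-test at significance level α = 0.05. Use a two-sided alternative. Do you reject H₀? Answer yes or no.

reject H₀: no

SE = σ/√n = 7/√37 = 1.1508
z = (x̄−μ₀)/SE = (23.14−21)/1.1508 = 1.8596
p-value (two-sided) = 0.06294
At α=0.05: p ≥ α → fail to reject H₀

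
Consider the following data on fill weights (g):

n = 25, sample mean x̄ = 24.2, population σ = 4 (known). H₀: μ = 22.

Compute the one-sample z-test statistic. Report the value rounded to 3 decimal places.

test statistic = 2.750

SE = σ/√n = 4/√25 = 0.8000
z = (x̄−μ₀)/SE = (24.2−22)/0.8000 = 2.7500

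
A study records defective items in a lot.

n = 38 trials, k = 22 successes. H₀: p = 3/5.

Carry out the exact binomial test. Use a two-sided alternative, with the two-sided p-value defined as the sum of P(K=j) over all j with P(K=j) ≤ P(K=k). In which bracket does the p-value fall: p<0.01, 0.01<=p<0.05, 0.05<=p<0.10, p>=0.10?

p-value bracket: p>=0.10

Exact binomial: n=38, k=22, p₀=3/5=0.6000
P(X=j) = C(n,j)·p₀^j·(1−p₀)^(n−j); p = Σ P(X=j) over j with P(X=j) ≤ P(X=22)
p-value (two-sided) = 0.86881
→ bracket: p>=0.10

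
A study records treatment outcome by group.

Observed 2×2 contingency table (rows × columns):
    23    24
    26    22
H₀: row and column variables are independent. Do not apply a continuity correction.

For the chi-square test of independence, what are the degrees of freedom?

df = (r−1)(c−1) = (2−1)·(2−1) = 1

degrees of freedom = 1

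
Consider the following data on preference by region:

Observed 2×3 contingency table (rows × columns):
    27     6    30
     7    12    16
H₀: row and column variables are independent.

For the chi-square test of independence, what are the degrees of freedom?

degrees of freedom = 2

df = (r−1)(c−1) = (2−1)·(3−1) = 2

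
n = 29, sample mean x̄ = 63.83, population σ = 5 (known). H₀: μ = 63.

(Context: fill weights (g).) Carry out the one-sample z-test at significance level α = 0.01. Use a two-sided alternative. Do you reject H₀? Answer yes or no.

reject H₀: no

SE = σ/√n = 5/√29 = 0.9285
z = (x̄−μ₀)/SE = (63.83−63)/0.9285 = 0.8939
p-value (two-sided) = 0.37136
At α=0.01: p ≥ α → fail to reject H₀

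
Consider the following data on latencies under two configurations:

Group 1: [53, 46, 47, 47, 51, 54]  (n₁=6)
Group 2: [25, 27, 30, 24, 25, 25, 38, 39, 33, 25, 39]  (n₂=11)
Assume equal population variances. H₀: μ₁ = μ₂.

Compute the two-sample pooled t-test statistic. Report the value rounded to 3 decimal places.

x̄₁=49.667, s₁=3.445, n₁=6
x̄₂=30.000, s₂=6.164, n₂=11
s_p² = [5·3.445² + 10·6.164²]/15 = 29.2889
SE = √(s_p²·(1/6+1/11)) = 2.7467
t = (49.667−30.000)/2.7467 = 7.1602
df = 15

test statistic = 7.160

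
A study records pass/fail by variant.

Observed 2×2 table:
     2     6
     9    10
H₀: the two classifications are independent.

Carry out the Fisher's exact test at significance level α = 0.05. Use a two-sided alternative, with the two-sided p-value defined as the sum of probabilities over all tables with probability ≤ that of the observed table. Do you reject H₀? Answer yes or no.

Margins: r₁=8, r₂=19, c₁=11, c₂=16, n=27
p_obs = C(8,2)·C(19,9)/C(27,11); sum pmf over tables with pmf ≤ p_obs
p-value (two-sided) = 0.40483
At α=0.05: p ≥ α → fail to reject H₀

reject H₀: no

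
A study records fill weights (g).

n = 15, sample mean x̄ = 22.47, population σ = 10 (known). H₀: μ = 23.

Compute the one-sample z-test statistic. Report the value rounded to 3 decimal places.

test statistic = -0.205

SE = σ/√n = 10/√15 = 2.5820
z = (x̄−μ₀)/SE = (22.47−23)/2.5820 = -0.2053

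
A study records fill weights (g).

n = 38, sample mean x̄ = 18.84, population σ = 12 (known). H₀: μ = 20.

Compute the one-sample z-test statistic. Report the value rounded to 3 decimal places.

SE = σ/√n = 12/√38 = 1.9467
z = (x̄−μ₀)/SE = (18.84−20)/1.9467 = -0.5959

test statistic = -0.596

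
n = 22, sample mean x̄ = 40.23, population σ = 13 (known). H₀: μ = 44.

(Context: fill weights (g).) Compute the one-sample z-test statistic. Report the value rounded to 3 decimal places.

test statistic = -1.360

SE = σ/√n = 13/√22 = 2.7716
z = (x̄−μ₀)/SE = (40.23−44)/2.7716 = -1.3602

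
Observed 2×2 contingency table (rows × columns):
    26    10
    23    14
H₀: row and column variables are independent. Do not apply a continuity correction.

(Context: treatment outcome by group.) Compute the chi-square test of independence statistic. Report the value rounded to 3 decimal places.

test statistic = 0.837

Row totals [36, 37], col totals [49, 24], n=73
χ² = (26−24.16)²/24.16 + (10−11.84)²/11.84 + (23−24.84)²/24.84 + (14−12.16)²/12.16 = 0.8368
df = 1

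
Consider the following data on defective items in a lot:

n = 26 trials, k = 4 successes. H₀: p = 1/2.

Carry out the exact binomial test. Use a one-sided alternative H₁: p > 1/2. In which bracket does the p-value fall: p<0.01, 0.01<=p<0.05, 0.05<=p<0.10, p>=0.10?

p-value bracket: p>=0.10

Exact binomial: n=26, k=4, p₀=1/2=0.5000
P(X≥4) from Σ C(n,i)·p₀^i·(1−p₀)^(n−i)
p-value (one-sided, H₁ greater) = 0.99996
→ bracket: p>=0.10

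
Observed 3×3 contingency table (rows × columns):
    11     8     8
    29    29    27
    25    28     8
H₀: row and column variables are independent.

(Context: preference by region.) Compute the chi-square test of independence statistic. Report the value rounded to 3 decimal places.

test statistic = 7.644

Row totals [27, 85, 61], col totals [65, 65, 43], n=173
χ² = (11−10.14)²/10.14 + (8−10.14)²/10.14 + (8−6.71)²/6.71 + (29−31.94)²/31.94 + (29−31.94)²/31.94 + (27−21.13)²/21.13 + (25−22.92)²/22.92 + (28−22.92)²/22.92 + (8−15.16)²/15.16 = 7.6439
df = 4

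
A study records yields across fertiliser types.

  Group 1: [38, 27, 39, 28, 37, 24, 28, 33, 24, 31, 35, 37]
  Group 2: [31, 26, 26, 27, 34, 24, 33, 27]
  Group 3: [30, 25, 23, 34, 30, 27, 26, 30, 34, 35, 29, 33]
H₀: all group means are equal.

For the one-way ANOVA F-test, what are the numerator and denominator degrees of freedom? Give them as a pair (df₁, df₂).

degrees of freedom = [2, 29]

k = 3 groups, N = 32 total
df = (k−1, N−k) = (3−1, 32−3) = (2, 29)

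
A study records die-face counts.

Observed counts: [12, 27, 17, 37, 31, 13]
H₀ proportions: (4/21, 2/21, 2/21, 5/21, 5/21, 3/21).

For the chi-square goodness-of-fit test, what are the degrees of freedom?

degrees of freedom = 5

df = k − 1 = 6 − 1 = 5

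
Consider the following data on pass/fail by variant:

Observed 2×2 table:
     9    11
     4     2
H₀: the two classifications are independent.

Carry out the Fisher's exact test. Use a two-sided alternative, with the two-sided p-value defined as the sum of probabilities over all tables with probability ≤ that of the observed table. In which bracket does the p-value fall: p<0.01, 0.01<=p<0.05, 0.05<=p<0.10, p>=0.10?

Margins: r₁=20, r₂=6, c₁=13, c₂=13, n=26
p_obs = C(20,9)·C(6,4)/C(26,13); sum pmf over tables with pmf ≤ p_obs
p-value (two-sided) = 0.64472
→ bracket: p>=0.10

p-value bracket: p>=0.10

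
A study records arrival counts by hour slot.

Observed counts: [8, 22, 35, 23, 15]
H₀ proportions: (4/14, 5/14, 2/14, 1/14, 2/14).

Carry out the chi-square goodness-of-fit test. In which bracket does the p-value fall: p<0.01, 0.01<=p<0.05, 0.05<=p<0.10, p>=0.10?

p-value bracket: p<0.01

n = 103; E_i = n·p_i = [29.43, 36.79, 14.71, 7.36, 14.71]
χ² = (8−29.43)²/29.43 + (22−36.79)²/36.79 + (35−14.71)²/14.71 + (23−7.36)²/7.36 + (15−14.71)²/14.71 = 82.7786
df = 4
p-value (upper-tail) = 0.00000
→ bracket: p<0.01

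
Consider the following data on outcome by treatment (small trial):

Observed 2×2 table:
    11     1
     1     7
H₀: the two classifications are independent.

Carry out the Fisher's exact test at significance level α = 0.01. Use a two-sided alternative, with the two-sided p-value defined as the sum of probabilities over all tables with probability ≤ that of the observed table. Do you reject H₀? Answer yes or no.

Margins: r₁=12, r₂=8, c₁=12, c₂=8, n=20
p_obs = C(12,11)·C(8,1)/C(20,12); sum pmf over tables with pmf ≤ p_obs
p-value (two-sided) = 0.00077
At α=0.01: p < α → reject H₀

reject H₀: yes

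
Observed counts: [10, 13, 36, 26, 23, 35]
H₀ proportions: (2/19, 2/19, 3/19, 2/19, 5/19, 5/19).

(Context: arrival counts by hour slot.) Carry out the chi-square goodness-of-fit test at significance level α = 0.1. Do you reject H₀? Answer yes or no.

n = 143; E_i = n·p_i = [15.05, 15.05, 22.58, 15.05, 37.63, 37.63]
χ² = (10−15.05)²/15.05 + (13−15.05)²/15.05 + (36−22.58)²/22.58 + (26−15.05)²/15.05 + (23−37.63)²/37.63 + (35−37.63)²/37.63 = 23.7881
df = 5
p-value (upper-tail) = 0.00024
At α=0.1: p < α → reject H₀

reject H₀: yes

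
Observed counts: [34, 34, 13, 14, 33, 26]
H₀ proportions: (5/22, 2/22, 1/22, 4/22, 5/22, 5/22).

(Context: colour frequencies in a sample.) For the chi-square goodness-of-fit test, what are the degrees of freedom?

df = k − 1 = 6 − 1 = 5

degrees of freedom = 5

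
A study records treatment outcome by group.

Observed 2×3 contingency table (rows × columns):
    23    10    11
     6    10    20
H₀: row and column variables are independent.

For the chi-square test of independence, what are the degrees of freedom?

df = (r−1)(c−1) = (2−1)·(3−1) = 2

degrees of freedom = 2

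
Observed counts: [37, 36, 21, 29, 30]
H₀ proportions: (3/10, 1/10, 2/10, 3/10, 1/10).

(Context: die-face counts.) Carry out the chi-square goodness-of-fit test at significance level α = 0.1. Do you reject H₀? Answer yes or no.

n = 153; E_i = n·p_i = [45.90, 15.30, 30.60, 45.90, 15.30]
χ² = (37−45.90)²/45.90 + (36−15.30)²/15.30 + (21−30.60)²/30.60 + (29−45.90)²/45.90 + (30−15.30)²/15.30 = 53.0893
df = 4
p-value (upper-tail) = 0.00000
At α=0.1: p < α → reject H₀

reject H₀: yes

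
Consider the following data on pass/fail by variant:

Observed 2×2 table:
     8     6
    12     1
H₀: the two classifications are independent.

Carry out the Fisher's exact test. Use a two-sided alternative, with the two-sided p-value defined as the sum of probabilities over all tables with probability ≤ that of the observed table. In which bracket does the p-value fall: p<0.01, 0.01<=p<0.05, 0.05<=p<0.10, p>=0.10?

Margins: r₁=14, r₂=13, c₁=20, c₂=7, n=27
p_obs = C(14,8)·C(13,12)/C(27,20); sum pmf over tables with pmf ≤ p_obs
p-value (two-sided) = 0.07681
→ bracket: 0.05<=p<0.10

p-value bracket: 0.05<=p<0.10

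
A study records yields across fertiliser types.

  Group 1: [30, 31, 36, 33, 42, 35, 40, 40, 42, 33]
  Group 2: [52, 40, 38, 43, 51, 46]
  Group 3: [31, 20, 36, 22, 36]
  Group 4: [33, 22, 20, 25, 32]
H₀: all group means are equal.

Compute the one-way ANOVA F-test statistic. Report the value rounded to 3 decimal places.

Group means [36.20, 45.00, 29.00, 26.40], grand mean 34.962
SSB = Σnᵢ(x̄ᵢ−x̄)² = 1164.162; SSW = ΣΣ(x−x̄ᵢ)² = 716.800
MSB = 1164.162/3 = 388.0538; MSW = 716.800/22 = 32.5818
F = MSB/MSW = 11.9101
df = (3, 22)

test statistic = 11.910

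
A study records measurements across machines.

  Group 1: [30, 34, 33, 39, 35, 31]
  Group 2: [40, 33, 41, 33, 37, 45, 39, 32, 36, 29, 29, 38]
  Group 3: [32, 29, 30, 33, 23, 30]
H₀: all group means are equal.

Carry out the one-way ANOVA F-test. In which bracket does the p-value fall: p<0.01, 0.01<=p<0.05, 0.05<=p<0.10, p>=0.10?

Group means [33.67, 36.00, 29.50], grand mean 33.792
SSB = Σnᵢ(x̄ᵢ−x̄)² = 169.125; SSW = ΣΣ(x−x̄ᵢ)² = 380.833
MSB = 169.125/2 = 84.5625; MSW = 380.833/21 = 18.1349
F = MSB/MSW = 4.6630
df = (2, 21)
p-value (upper-tail) = 0.02110
→ bracket: 0.01<=p<0.05

p-value bracket: 0.01<=p<0.05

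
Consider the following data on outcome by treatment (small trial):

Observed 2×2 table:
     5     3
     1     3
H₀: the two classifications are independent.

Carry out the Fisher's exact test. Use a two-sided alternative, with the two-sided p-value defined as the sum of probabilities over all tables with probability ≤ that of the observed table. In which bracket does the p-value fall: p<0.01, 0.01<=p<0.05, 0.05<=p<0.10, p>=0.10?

Margins: r₁=8, r₂=4, c₁=6, c₂=6, n=12
p_obs = C(8,5)·C(4,1)/C(12,6); sum pmf over tables with pmf ≤ p_obs
p-value (two-sided) = 0.54545
→ bracket: p>=0.10

p-value bracket: p>=0.10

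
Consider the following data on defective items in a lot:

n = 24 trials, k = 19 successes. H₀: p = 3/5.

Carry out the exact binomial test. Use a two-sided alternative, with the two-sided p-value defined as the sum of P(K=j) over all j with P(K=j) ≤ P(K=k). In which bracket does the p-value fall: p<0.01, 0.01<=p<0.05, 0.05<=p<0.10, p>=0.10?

p-value bracket: 0.05<=p<0.10

Exact binomial: n=24, k=19, p₀=3/5=0.6000
P(X=j) = C(n,j)·p₀^j·(1−p₀)^(n−j); p = Σ P(X=j) over j with P(X=j) ≤ P(X=19)
p-value (two-sided) = 0.06163
→ bracket: 0.05<=p<0.10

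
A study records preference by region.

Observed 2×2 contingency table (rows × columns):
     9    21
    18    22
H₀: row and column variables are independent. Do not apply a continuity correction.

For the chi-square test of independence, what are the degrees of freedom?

degrees of freedom = 1

df = (r−1)(c−1) = (2−1)·(2−1) = 1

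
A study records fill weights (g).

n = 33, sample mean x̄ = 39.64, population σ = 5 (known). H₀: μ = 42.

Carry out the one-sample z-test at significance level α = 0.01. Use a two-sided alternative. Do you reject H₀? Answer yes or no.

reject H₀: yes

SE = σ/√n = 5/√33 = 0.8704
z = (x̄−μ₀)/SE = (39.64−42)/0.8704 = -2.7114
p-value (two-sided) = 0.00670
At α=0.01: p < α → reject H₀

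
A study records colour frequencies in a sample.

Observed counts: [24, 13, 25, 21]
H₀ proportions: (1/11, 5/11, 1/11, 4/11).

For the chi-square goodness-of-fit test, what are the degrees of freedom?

degrees of freedom = 3

df = k − 1 = 4 − 1 = 3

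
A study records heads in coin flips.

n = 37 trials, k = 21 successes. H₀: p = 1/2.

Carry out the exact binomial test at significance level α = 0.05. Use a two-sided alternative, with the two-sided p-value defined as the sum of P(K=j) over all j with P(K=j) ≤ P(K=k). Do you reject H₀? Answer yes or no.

reject H₀: no

Exact binomial: n=37, k=21, p₀=1/2=0.5000
P(X=j) = C(n,j)·p₀^j·(1−p₀)^(n−j); p = Σ P(X=j) over j with P(X=j) ≤ P(X=21)
p-value (two-sided) = 0.51138
At α=0.05: p ≥ α → fail to reject H₀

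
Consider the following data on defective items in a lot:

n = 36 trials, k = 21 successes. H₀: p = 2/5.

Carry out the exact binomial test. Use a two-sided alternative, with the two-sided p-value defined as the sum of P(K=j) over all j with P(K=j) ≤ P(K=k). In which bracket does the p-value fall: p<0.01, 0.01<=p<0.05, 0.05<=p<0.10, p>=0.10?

p-value bracket: 0.01<=p<0.05

Exact binomial: n=36, k=21, p₀=2/5=0.4000
P(X=j) = C(n,j)·p₀^j·(1−p₀)^(n−j); p = Σ P(X=j) over j with P(X=j) ≤ P(X=21)
p-value (two-sided) = 0.02743
→ bracket: 0.01<=p<0.05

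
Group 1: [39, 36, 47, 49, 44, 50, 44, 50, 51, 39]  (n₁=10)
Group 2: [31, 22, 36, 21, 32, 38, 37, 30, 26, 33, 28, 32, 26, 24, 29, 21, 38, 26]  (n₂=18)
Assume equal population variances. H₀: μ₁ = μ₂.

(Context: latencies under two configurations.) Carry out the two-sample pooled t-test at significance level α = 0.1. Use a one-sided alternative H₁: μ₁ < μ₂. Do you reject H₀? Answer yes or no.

x̄₁=44.900, s₁=5.384, n₁=10
x̄₂=29.444, s₂=5.638, n₂=18
s_p² = [9·5.384² + 17·5.638²]/26 = 30.8209
SE = √(s_p²·(1/10+1/18)) = 2.1896
t = (44.900−29.444)/2.1896 = 7.0586
df = 26
p-value (one-sided, H₁ less) = 1.00000
At α=0.1: p ≥ α → fail to reject H₀

reject H₀: no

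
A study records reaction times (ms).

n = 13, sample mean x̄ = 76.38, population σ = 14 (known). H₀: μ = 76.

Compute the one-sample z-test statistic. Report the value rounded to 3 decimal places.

test statistic = 0.098

SE = σ/√n = 14/√13 = 3.8829
z = (x̄−μ₀)/SE = (76.38−76)/3.8829 = 0.0979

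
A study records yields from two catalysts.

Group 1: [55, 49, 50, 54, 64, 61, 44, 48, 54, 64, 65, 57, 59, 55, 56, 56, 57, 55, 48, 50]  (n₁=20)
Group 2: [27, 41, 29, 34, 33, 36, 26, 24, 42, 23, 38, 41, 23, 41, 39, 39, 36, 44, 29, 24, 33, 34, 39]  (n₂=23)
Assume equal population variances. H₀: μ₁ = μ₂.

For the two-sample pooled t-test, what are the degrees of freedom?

degrees of freedom = 41

df = n₁ + n₂ − 2 = 20 + 23 − 2 = 41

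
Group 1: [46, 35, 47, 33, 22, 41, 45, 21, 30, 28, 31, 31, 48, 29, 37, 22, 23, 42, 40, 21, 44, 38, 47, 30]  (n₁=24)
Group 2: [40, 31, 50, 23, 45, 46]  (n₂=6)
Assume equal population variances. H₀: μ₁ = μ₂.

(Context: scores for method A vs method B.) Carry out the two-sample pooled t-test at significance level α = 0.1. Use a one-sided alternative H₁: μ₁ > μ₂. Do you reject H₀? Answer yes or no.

x̄₁=34.625, s₁=9.145, n₁=24
x̄₂=39.167, s₂=10.265, n₂=6
s_p² = [23·9.145² + 5·10.265²]/28 = 87.5164
SE = √(s_p²·(1/24+1/6)) = 4.2700
t = (34.625−39.167)/4.2700 = -1.0636
df = 28
p-value (one-sided, H₁ greater) = 0.85171
At α=0.1: p ≥ α → fail to reject H₀

reject H₀: no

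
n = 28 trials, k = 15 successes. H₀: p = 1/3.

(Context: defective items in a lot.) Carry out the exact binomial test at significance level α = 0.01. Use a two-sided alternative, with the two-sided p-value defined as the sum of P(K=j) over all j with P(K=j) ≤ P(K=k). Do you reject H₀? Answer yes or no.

reject H₀: no

Exact binomial: n=28, k=15, p₀=1/3=0.3333
P(X=j) = C(n,j)·p₀^j·(1−p₀)^(n−j); p = Σ P(X=j) over j with P(X=j) ≤ P(X=15)
p-value (two-sided) = 0.02765
At α=0.01: p ≥ α → fail to reject H₀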